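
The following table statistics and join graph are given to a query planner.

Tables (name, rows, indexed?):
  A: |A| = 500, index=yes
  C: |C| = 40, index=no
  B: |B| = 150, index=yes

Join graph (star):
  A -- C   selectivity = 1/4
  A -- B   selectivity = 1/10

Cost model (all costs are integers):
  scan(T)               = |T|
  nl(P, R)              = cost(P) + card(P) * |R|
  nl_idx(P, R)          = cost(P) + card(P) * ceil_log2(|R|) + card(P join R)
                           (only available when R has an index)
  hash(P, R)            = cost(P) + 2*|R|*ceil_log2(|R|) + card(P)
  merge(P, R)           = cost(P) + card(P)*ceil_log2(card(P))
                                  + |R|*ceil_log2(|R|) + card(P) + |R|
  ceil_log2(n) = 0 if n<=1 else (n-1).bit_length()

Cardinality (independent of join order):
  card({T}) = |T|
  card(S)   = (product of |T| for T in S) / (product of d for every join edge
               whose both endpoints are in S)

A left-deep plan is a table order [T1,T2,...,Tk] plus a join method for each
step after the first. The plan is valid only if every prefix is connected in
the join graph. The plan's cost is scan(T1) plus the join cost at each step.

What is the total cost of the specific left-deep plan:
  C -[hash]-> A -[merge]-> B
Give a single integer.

80430

step 1: scan C: cost=40, card=40
step 2: join A via hash
    card(P join A) = 40*500/(4) = 5000
    cost = 40 + 2*500*9 + 40 = 9080
step 3: join B via merge
    card(P join B) = 5000*150/(10) = 75000
    cost = 9080 + 5000*13 + 150*8 + 5000 + 150 = 80430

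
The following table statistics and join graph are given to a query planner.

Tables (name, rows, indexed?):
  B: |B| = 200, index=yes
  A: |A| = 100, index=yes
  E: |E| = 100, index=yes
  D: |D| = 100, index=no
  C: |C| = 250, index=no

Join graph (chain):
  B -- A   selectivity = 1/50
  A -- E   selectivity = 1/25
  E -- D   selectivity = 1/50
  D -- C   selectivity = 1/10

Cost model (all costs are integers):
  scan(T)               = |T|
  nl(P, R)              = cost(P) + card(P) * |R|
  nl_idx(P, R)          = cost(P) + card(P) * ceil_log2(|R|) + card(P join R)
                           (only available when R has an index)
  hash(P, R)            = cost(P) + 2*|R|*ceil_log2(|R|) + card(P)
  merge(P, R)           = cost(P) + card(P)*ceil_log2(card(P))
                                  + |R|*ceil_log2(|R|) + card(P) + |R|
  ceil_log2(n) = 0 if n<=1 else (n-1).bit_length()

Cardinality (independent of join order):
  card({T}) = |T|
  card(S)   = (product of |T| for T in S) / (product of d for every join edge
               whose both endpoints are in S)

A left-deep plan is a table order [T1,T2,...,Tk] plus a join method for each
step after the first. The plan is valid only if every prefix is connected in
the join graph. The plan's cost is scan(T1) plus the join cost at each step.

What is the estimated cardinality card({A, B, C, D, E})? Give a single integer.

Tables in S: A(100), B(200), C(250), D(100), E(100)
Edges inside S: B-A(d=50), A-E(d=25), E-D(d=50), D-C(d=10)
numerator = 100 * 200 * 250 * 100 * 100 = 50000000000
denominator = 50 * 25 * 50 * 10 = 625000
card(S) = 50000000000 / 625000 = 80000

80000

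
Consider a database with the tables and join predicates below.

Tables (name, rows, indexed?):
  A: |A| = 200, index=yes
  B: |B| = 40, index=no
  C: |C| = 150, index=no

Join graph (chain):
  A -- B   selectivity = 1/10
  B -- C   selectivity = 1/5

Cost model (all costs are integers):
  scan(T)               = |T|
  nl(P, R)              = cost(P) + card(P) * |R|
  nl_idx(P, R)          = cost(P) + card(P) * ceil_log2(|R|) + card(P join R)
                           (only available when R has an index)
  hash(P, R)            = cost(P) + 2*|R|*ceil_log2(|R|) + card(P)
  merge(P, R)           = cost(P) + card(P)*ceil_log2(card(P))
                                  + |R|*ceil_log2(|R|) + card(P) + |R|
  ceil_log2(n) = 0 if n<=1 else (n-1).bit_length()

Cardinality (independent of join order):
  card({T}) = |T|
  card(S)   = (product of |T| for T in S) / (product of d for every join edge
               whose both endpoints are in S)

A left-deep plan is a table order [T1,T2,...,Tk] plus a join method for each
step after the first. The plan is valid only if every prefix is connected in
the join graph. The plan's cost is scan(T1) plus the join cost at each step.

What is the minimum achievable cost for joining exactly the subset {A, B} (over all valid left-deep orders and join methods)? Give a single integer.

880

Selinger DP over subsets of {A,B}:
  {A}: scan cost=200, card=200
  {B}: scan cost=40, card=40
  {AB}: card=800; try (B,hash)→880, (A,nl_idx)→1160, (A,merge)→2120, (B,merge)→2280, (A,hash)→3280, (A,nl)→8040 …(+1); best=880 via (B,hash)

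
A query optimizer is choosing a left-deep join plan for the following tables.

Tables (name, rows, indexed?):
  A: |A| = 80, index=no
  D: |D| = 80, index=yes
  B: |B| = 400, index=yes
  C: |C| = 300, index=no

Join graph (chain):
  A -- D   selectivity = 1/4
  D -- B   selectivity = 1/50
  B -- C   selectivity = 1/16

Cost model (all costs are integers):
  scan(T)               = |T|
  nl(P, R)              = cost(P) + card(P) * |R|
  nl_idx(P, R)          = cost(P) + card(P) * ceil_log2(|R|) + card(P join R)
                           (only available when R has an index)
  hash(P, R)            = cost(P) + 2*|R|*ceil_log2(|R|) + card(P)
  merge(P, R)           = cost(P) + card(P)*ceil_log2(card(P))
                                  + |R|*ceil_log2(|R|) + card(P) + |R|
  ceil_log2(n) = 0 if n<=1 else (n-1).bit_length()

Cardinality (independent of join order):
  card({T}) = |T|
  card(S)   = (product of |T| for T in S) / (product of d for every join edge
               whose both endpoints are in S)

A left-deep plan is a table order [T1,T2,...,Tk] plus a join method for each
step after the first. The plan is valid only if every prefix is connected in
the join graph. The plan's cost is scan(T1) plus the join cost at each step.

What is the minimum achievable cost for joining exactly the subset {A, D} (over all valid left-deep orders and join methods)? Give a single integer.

Selinger DP over subsets of {A,D}:
  {A}: scan cost=80, card=80
  {D}: scan cost=80, card=80
  {AD}: card=1600; try (D,hash)→1280, (A,hash)→1280, (D,merge)→1360, (A,merge)→1360, (D,nl_idx)→2240, (D,nl)→6480 …(+1); best=1280 via (D,hash)

1280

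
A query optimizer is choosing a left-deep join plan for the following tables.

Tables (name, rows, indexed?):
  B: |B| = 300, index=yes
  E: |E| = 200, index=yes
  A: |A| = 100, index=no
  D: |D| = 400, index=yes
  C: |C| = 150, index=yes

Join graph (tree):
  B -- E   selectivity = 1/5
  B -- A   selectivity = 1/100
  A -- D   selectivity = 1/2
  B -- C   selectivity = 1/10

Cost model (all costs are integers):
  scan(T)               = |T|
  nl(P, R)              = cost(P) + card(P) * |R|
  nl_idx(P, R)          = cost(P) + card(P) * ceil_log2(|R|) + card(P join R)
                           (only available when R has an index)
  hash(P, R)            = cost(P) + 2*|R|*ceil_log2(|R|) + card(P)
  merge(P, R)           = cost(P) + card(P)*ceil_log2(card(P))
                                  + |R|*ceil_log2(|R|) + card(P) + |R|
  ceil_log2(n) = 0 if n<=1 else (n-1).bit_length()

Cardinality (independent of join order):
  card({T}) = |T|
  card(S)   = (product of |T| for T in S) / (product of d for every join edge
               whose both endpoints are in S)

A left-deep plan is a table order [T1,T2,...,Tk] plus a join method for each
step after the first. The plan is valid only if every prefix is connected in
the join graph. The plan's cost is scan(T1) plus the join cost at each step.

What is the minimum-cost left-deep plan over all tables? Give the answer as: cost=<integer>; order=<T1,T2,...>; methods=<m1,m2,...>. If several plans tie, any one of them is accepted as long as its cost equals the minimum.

Selinger DP (subsets sized 1..n):
  {B}: scan cost=300, card=300
  {E}: scan cost=200, card=200
  {A}: scan cost=100, card=100
  {D}: scan cost=400, card=400
  {C}: scan cost=150, card=150
  {BE}: card=12000; try (E,hash)→3800, (B,merge)→5000, (E,merge)→5100, (B,hash)→5800, (B,nl_idx)→14000, (E,nl_idx)→14700 …(+2); best=3800 via (E,hash)
  {AB}: card=300; try (B,nl_idx)→1300, (A,hash)→2000, (B,merge)→3900, (A,merge)→4100, (B,hash)→5600, (B,nl)→30100 …(+1); best=1300 via (B,nl_idx)
  {BC}: card=4500; try (C,hash)→3000, (B,merge)→4500, (C,merge)→4650, (B,hash)→5700, (B,nl_idx)→6000, (C,nl_idx)→7200 …(+2); best=3000 via (C,hash)
  {AD}: card=20000; try (A,hash)→2200, (D,merge)→4900, (A,merge)→5200, (D,hash)→7400, (D,nl_idx)→21000, (D,nl)→40100 …(+1); best=2200 via (A,hash)
  {ABE}: card=12000; try (E,hash)→4800, (E,merge)→6100, (E,nl_idx)→15700, (A,hash)→17200, (E,nl)→61300, (A,merge)→184600 …(+1); best=4800 via (E,hash)
  {BCE}: card=180000; try (E,hash)→10700, (C,hash)→18200, (E,merge)→67800, (C,merge)→185150, (E,nl_idx)→219000, (C,nl_idx)→279800 …(+2); best=10700 via (E,hash)
  {ABD}: card=60000; try (D,merge)→8300, (D,hash)→8800, (B,hash)→27600, (D,nl_idx)→64000, (D,nl)→121300, (B,nl_idx)→242200 …(+2); best=8300 via (D,merge)
  {ABC}: card=4500; try (C,hash)→4000, (C,merge)→5650, (C,nl_idx)→8200, (A,hash)→8900, (C,nl)→46300, (A,merge)→66800 …(+1); best=4000 via (C,hash)
  {ABDE}: card=2400000; try (D,hash)→24000, (E,hash)→71500, (D,merge)→188800, (E,merge)→1030100, (D,nl_idx)→2512800, (E,nl_idx)→2888300 …(+2); best=24000 via (D,hash)
  {ABCE}: card=180000; try (E,hash)→11700, (C,hash)→19200, (E,merge)→68800, (C,merge)→186150, (A,hash)→192100, (E,nl_idx)→220000 …(+5); best=11700 via (E,hash)
  {ABCD}: card=900000; try (D,hash)→15700, (C,hash)→70700, (D,merge)→71000, (D,nl_idx)→944500, (C,merge)→1029650, (C,nl_idx)→1388300 …(+2); best=15700 via (D,hash)
  {ABCDE}: card=36000000; try (D,hash)→198900, (E,hash)→918900, (C,hash)→2426400, (D,merge)→3435700, (E,merge)→18917500, (D,nl_idx)→37631700 …(+6); best=198900 via (D,hash)

cost=198900; order=A,B,C,E,D; methods=nl_idx,hash,hash,hash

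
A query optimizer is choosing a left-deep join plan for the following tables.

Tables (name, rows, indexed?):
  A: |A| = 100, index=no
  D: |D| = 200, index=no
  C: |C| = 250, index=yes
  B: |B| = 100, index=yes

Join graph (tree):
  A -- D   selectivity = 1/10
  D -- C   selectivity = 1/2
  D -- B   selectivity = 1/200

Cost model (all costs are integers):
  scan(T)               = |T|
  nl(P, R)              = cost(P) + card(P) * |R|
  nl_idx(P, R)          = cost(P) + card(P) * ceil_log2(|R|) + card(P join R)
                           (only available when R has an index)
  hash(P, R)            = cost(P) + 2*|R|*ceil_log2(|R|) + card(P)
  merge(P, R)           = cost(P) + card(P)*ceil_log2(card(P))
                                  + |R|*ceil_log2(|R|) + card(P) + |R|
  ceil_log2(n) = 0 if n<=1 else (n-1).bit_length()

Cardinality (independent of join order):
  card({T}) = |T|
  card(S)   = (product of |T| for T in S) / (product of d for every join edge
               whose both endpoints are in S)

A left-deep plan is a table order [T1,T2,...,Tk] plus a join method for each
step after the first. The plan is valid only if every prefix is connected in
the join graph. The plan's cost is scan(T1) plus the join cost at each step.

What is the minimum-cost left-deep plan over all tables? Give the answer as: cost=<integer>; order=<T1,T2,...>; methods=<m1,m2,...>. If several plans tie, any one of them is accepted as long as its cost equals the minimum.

Selinger DP (subsets sized 1..n):
  {A}: scan cost=100, card=100
  {D}: scan cost=200, card=200
  {C}: scan cost=250, card=250
  {B}: scan cost=100, card=100
  {AD}: card=2000; try (A,hash)→1800, (D,merge)→2700, (A,merge)→2800, (D,hash)→3400, (D,nl)→20100, (A,nl)→20200; best=1800 via (A,hash)
  {CD}: card=25000; try (D,hash)→3700, (C,merge)→4250, (D,merge)→4300, (C,hash)→4400, (C,nl_idx)→26800, (C,nl)→50200 …(+1); best=3700 via (D,hash)
  {BD}: card=100; try (B,nl_idx)→1700, (B,hash)→1800, (D,merge)→2700, (B,merge)→2800, (D,hash)→3400, (D,nl)→20100 …(+1); best=1700 via (B,nl_idx)
  {ACD}: card=250000; try (C,hash)→7800, (C,merge)→28050, (A,hash)→30100, (C,nl_idx)→267800, (A,merge)→404500, (C,nl)→501800 …(+1); best=7800 via (C,hash)
  {ABD}: card=1000; try (A,hash)→3200, (A,merge)→3300, (B,hash)→5200, (A,nl)→11700, (B,nl_idx)→16800, (B,merge)→26600 …(+1); best=3200 via (A,hash)
  {BCD}: card=12500; try (C,merge)→4750, (C,hash)→5800, (C,nl_idx)→15000, (C,nl)→26700, (B,hash)→30100, (B,nl_idx)→191200 …(+2); best=4750 via (C,merge)
  {ABCD}: card=125000; try (C,hash)→8200, (C,merge)→16450, (A,hash)→18650, (C,nl_idx)→136200, (A,merge)→193050, (C,nl)→253200 …(+5); best=8200 via (C,hash)

cost=8200; order=D,B,A,C; methods=nl_idx,hash,hash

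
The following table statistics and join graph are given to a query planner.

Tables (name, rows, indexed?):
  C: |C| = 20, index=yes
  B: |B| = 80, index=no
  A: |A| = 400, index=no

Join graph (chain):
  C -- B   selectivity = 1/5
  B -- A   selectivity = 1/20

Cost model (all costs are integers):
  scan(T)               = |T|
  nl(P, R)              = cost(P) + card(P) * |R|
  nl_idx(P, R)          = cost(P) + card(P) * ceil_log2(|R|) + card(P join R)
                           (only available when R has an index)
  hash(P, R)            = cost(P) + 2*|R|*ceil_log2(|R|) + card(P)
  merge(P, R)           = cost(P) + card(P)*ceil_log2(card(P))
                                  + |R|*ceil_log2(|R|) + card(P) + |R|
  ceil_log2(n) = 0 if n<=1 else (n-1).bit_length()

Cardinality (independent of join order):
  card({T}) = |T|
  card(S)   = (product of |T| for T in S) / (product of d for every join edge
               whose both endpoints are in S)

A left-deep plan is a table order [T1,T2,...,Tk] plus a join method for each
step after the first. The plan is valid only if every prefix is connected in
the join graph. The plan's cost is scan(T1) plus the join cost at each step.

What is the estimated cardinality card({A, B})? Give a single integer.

Tables in S: A(400), B(80)
Edges inside S: B-A(d=20)
numerator = 400 * 80 = 32000
denominator = 20 = 20
card(S) = 32000 / 20 = 1600

1600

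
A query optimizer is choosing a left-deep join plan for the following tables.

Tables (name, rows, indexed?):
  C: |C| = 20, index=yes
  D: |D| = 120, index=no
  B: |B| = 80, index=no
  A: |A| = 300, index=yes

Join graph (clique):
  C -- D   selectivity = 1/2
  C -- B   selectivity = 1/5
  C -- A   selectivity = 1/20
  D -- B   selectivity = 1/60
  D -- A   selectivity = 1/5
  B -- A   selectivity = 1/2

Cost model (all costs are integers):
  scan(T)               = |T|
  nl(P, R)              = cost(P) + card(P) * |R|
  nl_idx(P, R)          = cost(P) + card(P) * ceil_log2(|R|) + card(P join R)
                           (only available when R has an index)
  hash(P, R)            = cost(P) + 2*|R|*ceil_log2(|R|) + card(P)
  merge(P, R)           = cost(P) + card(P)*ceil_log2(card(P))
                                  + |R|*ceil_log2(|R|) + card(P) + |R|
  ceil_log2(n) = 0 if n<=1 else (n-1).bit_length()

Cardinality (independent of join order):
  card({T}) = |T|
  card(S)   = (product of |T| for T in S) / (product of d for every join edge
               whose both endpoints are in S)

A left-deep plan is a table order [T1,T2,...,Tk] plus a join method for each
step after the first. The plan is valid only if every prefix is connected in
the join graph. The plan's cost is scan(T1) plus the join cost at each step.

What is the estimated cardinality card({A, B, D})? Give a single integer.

4800

Tables in S: A(300), B(80), D(120)
Edges inside S: D-B(d=60), D-A(d=5), B-A(d=2)
numerator = 300 * 80 * 120 = 2880000
denominator = 60 * 5 * 2 = 600
card(S) = 2880000 / 600 = 4800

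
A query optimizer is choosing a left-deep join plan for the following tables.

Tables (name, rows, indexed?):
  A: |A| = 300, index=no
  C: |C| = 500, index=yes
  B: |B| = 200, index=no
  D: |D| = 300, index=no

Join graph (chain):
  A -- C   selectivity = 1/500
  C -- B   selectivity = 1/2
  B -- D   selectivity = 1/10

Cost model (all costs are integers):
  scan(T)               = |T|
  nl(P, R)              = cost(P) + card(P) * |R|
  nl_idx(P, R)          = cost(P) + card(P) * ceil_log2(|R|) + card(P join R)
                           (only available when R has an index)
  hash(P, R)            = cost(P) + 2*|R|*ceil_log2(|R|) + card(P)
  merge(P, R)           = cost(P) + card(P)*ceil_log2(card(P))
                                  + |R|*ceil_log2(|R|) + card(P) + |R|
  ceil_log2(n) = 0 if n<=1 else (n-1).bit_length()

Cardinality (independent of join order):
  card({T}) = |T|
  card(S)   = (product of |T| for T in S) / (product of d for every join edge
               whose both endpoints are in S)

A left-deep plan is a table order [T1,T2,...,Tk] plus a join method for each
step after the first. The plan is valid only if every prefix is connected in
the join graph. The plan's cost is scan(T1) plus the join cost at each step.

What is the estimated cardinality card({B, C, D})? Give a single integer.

1500000

Tables in S: B(200), C(500), D(300)
Edges inside S: C-B(d=2), B-D(d=10)
numerator = 200 * 500 * 300 = 30000000
denominator = 2 * 10 = 20
card(S) = 30000000 / 20 = 1500000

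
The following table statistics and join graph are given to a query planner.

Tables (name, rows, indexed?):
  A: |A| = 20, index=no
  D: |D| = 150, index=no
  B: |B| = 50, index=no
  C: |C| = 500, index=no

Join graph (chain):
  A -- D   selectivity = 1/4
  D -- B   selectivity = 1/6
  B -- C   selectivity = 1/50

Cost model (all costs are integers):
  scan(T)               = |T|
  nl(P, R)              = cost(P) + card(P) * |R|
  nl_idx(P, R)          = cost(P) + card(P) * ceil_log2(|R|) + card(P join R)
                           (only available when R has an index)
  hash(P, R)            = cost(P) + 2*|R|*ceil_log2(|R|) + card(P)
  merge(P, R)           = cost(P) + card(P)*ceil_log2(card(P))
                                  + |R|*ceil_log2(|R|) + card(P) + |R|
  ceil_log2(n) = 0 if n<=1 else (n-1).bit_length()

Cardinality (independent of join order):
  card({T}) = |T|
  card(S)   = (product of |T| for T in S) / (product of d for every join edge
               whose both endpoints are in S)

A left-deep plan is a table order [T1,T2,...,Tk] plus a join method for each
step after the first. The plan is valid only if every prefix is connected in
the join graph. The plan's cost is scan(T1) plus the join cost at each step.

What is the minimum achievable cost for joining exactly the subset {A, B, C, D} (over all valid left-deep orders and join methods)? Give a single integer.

Selinger DP over subsets of {A,B,C,D}:
  {A}: scan cost=20, card=20
  {D}: scan cost=150, card=150
  {B}: scan cost=50, card=50
  {C}: scan cost=500, card=500
  {AD}: card=750; try (A,hash)→500, (D,merge)→1490, (A,merge)→1620, (D,hash)→2440, (D,nl)→3020, (A,nl)→3150; best=500 via (A,hash)
  {BD}: card=1250; try (B,hash)→900, (D,merge)→1750, (B,merge)→1850, (D,hash)→2500, (D,nl)→7550, (B,nl)→7650; best=900 via (B,hash)
  {BC}: card=500; try (B,hash)→1600, (C,merge)→5400, (B,merge)→5850, (C,hash)→9100, (C,nl)→25050, (B,nl)→25500; best=1600 via (B,hash)
  {ABD}: card=6250; try (B,hash)→1850, (A,hash)→2350, (B,merge)→9100, (A,merge)→16020, (A,nl)→25900, (B,nl)→38000; best=1850 via (B,hash)
  {BCD}: card=12500; try (D,hash)→4500, (D,merge)→7950, (C,hash)→11150, (C,merge)→20900, (D,nl)→76600, (C,nl)→625900; best=4500 via (D,hash)
  {ABCD}: card=62500; try (C,hash)→17100, (A,hash)→17200, (C,merge)→94350, (A,merge)→192120, (A,nl)→254500, (C,nl)→3126850; best=17100 via (C,hash)

17100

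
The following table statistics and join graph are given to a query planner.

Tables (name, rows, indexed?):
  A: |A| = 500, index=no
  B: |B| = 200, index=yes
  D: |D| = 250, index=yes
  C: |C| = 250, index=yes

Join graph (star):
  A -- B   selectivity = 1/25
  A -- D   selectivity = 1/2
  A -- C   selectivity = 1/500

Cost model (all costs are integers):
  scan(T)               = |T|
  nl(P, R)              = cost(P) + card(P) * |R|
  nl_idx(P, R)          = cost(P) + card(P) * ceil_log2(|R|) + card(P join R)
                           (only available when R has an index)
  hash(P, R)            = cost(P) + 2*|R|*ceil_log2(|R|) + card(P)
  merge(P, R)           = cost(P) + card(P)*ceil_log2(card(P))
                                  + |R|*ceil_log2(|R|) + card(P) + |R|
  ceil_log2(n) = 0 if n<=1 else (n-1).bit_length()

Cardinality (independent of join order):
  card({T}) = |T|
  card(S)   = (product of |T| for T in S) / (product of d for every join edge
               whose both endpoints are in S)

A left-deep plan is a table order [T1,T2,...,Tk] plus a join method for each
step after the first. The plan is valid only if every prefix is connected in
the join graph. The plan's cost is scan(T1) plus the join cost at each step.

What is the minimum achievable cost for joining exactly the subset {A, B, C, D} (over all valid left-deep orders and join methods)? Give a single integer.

14200

Selinger DP over subsets of {A,B,C,D}:
  {A}: scan cost=500, card=500
  {B}: scan cost=200, card=200
  {D}: scan cost=250, card=250
  {C}: scan cost=250, card=250
  {AB}: card=4000; try (B,hash)→4200, (A,merge)→7000, (B,merge)→7300, (B,nl_idx)→8500, (A,hash)→9400, (A,nl)→100200 …(+1); best=4200 via (B,hash)
  {AD}: card=62500; try (D,hash)→5000, (A,merge)→7500, (D,merge)→7750, (A,hash)→9500, (D,nl_idx)→67000, (A,nl)→125250 …(+1); best=5000 via (D,hash)
  {AC}: card=250; try (C,nl_idx)→4750, (C,hash)→5000, (A,merge)→7500, (C,merge)→7750, (A,hash)→9500, (A,nl)→125250 …(+1); best=4750 via (C,nl_idx)
  {ABD}: card=500000; try (D,hash)→12200, (D,merge)→58450, (B,hash)→70700, (D,nl_idx)→536200, (D,nl)→1004200, (B,nl_idx)→1005000 …(+2); best=12200 via (D,hash)
  {ABC}: card=2000; try (B,hash)→8200, (B,nl_idx)→8750, (B,merge)→8800, (C,hash)→12200, (C,nl_idx)→38200, (B,nl)→54750 …(+2); best=8200 via (B,hash)
  {ACD}: card=31250; try (D,hash)→9000, (D,merge)→9250, (D,nl_idx)→38000, (D,nl)→67250, (C,hash)→71500, (C,nl_idx)→536250 …(+2); best=9000 via (D,hash)
  {ABCD}: card=250000; try (D,hash)→14200, (D,merge)→34450, (B,hash)→43450, (D,nl_idx)→274200, (D,nl)→508200, (B,nl_idx)→509000 …(+6); best=14200 via (D,hash)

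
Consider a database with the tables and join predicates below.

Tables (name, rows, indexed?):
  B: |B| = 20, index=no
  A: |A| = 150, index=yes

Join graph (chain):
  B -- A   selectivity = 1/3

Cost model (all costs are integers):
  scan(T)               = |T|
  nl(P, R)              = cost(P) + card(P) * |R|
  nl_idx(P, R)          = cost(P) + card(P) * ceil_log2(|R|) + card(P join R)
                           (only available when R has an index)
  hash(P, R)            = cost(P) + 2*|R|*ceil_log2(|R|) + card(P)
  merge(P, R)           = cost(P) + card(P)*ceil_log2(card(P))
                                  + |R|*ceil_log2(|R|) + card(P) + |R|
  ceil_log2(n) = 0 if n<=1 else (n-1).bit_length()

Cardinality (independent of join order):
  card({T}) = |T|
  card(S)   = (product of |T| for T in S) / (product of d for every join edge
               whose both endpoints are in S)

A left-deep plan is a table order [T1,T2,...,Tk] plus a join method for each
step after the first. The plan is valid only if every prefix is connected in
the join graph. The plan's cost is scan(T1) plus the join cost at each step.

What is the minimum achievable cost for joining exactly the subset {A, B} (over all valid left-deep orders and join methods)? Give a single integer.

Selinger DP over subsets of {A,B}:
  {B}: scan cost=20, card=20
  {A}: scan cost=150, card=150
  {AB}: card=1000; try (B,hash)→500, (A,nl_idx)→1180, (A,merge)→1490, (B,merge)→1620, (A,hash)→2440, (A,nl)→3020 …(+1); best=500 via (B,hash)

500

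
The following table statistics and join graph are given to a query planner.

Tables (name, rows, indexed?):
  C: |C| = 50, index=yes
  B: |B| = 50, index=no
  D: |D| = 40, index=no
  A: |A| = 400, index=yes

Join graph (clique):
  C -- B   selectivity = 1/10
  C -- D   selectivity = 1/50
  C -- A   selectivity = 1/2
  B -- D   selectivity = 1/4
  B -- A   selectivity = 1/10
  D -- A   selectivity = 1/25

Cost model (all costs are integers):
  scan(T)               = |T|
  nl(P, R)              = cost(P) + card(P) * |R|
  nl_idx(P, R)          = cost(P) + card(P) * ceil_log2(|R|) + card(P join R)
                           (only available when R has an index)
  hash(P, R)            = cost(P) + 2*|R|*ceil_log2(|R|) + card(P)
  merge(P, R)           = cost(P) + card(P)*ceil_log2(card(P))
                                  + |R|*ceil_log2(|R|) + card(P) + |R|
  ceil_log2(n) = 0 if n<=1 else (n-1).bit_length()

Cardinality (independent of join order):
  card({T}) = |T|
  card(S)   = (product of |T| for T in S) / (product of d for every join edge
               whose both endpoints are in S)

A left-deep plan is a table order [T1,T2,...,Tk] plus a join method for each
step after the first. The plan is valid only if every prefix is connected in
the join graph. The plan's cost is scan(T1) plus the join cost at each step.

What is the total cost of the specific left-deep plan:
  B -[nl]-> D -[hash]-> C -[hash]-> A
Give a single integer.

10400

step 1: scan B: cost=50, card=50
step 2: join D via nl
    card(P join D) = 50*40/(4) = 500
    cost = 50 + 50*40 = 2050
step 3: join C via hash
    card(P join C) = 500*50/(10*50) = 50
    cost = 2050 + 2*50*6 + 500 = 3150
step 4: join A via hash
    card(P join A) = 50*400/(2*10*25) = 40
    cost = 3150 + 2*400*9 + 50 = 10400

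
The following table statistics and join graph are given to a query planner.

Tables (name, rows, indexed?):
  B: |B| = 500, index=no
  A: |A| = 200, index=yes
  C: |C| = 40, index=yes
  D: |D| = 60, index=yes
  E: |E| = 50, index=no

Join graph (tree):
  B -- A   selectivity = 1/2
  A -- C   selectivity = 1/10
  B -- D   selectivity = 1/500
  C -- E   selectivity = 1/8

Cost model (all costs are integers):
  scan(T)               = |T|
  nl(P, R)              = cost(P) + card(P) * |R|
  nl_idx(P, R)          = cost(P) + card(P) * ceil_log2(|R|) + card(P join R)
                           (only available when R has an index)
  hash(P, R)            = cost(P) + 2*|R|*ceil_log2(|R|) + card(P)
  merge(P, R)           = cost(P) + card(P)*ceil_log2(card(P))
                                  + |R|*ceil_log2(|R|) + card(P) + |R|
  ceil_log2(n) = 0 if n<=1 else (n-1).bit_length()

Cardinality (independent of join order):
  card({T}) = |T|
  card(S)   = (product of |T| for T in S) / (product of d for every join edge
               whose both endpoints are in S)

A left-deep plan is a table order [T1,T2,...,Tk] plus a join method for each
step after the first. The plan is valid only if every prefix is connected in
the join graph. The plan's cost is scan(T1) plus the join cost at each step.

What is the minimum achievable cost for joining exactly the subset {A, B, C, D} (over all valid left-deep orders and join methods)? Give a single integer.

10420

Selinger DP over subsets of {A,B,C,D}:
  {B}: scan cost=500, card=500
  {A}: scan cost=200, card=200
  {C}: scan cost=40, card=40
  {D}: scan cost=60, card=60
  {AB}: card=50000; try (A,hash)→4200, (B,merge)→7000, (A,merge)→7300, (B,hash)→9400, (A,nl_idx)→54500, (B,nl)→100200 …(+1); best=4200 via (A,hash)
  {BD}: card=60; try (D,hash)→1720, (D,nl_idx)→3560, (B,merge)→5480, (D,merge)→5920, (B,hash)→9120, (B,nl)→30060 …(+1); best=1720 via (D,hash)
  {AC}: card=800; try (C,hash)→880, (A,nl_idx)→1160, (A,merge)→2120, (C,nl_idx)→2200, (C,merge)→2280, (A,hash)→3280 …(+2); best=880 via (C,hash)
  {ABC}: card=200000; try (B,hash)→10680, (B,merge)→14680, (C,hash)→54680, (B,nl)→400880, (C,nl_idx)→504200, (C,merge)→854480 …(+1); best=10680 via (B,hash)
  {ABD}: card=6000; try (A,merge)→3940, (A,hash)→4980, (A,nl_idx)→8200, (A,nl)→13720, (D,hash)→54920, (D,nl_idx)→310200 …(+2); best=3940 via (A,merge)
  {ABCD}: card=24000; try (C,hash)→10420, (C,nl_idx)→63940, (C,merge)→88220, (D,hash)→211400, (C,nl)→243940, (D,nl_idx)→1234680 …(+2); best=10420 via (C,hash)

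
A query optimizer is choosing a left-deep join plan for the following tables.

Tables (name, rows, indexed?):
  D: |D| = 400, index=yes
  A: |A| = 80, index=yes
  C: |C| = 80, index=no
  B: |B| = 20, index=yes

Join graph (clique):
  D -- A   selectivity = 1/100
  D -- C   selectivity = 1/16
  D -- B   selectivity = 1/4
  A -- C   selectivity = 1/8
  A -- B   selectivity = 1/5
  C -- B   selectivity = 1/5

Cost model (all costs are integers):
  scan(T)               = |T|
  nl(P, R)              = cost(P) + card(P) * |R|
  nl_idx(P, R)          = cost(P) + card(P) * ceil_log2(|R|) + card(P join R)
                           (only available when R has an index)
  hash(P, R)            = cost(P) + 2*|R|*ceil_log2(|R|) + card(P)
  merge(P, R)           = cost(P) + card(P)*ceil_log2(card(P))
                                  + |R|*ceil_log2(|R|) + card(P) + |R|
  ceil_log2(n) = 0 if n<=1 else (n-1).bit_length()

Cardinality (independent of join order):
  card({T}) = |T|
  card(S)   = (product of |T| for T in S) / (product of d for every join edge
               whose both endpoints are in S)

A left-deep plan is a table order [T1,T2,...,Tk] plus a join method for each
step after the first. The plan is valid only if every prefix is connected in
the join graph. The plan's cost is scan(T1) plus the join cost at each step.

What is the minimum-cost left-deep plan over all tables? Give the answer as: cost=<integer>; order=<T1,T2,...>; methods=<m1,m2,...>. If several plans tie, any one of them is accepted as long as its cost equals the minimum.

cost=2960; order=A,D,C,B; methods=nl_idx,hash,hash

Selinger DP (subsets sized 1..n):
  {D}: scan cost=400, card=400
  {A}: scan cost=80, card=80
  {C}: scan cost=80, card=80
  {B}: scan cost=20, card=20
  {AD}: card=320; try (D,nl_idx)→1120, (A,hash)→1920, (A,nl_idx)→3520, (D,merge)→4720, (A,merge)→5040, (D,hash)→7360 …(+2); best=1120 via (D,nl_idx)
  {CD}: card=2000; try (C,hash)→1920, (D,nl_idx)→2800, (D,merge)→4720, (C,merge)→5040, (D,hash)→7360, (D,nl)→32080 …(+1); best=1920 via (C,hash)
  {BD}: card=2000; try (B,hash)→1000, (D,nl_idx)→2200, (D,merge)→4140, (B,nl_idx)→4400, (B,merge)→4520, (D,hash)→7240 …(+2); best=1000 via (B,hash)
  {AC}: card=800; try (C,hash)→1280, (A,hash)→1280, (C,merge)→1360, (A,merge)→1360, (A,nl_idx)→1440, (C,nl)→6480 …(+1); best=1280 via (C,hash)
  {AB}: card=320; try (B,hash)→360, (A,nl_idx)→480, (A,merge)→780, (B,nl_idx)→800, (B,merge)→840, (A,hash)→1160 …(+2); best=360 via (B,hash)
  {BC}: card=320; try (B,hash)→360, (C,merge)→780, (B,nl_idx)→800, (B,merge)→840, (C,hash)→1160, (C,nl)→1620 …(+1); best=360 via (B,hash)
  {ACD}: card=200; try (C,hash)→2560, (C,merge)→4960, (A,hash)→5040, (D,nl_idx)→8680, (D,hash)→9280, (D,merge)→14080 …(+5); best=2560 via (C,hash)
  {ABD}: card=320; try (B,hash)→1640, (B,nl_idx)→3040, (D,nl_idx)→3560, (A,hash)→4120, (B,merge)→4440, (B,nl)→7520 …(+6); best=1640 via (B,hash)
  {BCD}: card=2000; try (C,hash)→4120, (B,hash)→4120, (D,nl_idx)→5240, (D,merge)→7560, (D,hash)→7880, (B,nl_idx)→13920 …(+5); best=4120 via (C,hash)
  {ABC}: card=640; try (C,hash)→1800, (A,hash)→1800, (B,hash)→2280, (A,nl_idx)→3240, (C,merge)→4200, (A,merge)→4200 …(+5); best=1800 via (C,hash)
  {ABCD}: card=40; try (B,hash)→2960, (C,hash)→3080, (B,nl_idx)→3600, (B,merge)→4480, (C,merge)→5480, (B,nl)→6560 …(+9); best=2960 via (B,hash)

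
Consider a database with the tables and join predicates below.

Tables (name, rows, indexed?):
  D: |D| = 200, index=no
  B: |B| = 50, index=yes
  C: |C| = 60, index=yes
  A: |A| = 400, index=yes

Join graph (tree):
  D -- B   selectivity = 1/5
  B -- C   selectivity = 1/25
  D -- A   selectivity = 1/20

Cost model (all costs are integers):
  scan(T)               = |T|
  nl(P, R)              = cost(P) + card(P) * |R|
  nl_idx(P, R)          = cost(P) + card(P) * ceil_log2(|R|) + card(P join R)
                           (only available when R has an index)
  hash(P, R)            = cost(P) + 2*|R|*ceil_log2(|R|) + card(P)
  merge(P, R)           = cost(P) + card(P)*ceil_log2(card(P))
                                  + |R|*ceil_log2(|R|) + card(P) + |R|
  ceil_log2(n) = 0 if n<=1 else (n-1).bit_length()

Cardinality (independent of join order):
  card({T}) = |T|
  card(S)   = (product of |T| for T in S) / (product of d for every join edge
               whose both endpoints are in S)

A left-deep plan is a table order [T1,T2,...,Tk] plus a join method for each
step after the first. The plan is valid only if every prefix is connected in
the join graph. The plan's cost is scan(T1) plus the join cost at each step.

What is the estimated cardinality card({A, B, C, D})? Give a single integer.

96000

Tables in S: A(400), B(50), C(60), D(200)
Edges inside S: D-B(d=5), B-C(d=25), D-A(d=20)
numerator = 400 * 50 * 60 * 200 = 240000000
denominator = 5 * 25 * 20 = 2500
card(S) = 240000000 / 2500 = 96000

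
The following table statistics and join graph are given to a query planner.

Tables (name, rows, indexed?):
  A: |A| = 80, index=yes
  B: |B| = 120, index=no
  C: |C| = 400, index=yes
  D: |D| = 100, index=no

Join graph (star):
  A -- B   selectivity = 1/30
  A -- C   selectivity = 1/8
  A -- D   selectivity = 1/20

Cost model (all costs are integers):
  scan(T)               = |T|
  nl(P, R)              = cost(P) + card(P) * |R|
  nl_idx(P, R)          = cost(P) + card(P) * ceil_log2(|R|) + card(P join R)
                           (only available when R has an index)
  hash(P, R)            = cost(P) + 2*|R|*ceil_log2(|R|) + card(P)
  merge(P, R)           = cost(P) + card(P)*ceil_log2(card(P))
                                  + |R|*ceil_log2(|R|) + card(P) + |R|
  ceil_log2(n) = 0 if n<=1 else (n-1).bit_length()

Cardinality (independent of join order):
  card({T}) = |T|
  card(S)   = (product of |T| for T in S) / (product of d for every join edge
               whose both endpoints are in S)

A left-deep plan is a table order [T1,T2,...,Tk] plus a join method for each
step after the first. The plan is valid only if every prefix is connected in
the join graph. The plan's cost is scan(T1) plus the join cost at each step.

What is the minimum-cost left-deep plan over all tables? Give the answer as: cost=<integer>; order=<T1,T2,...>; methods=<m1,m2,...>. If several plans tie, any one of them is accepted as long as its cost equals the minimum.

Selinger DP (subsets sized 1..n):
  {A}: scan cost=80, card=80
  {B}: scan cost=120, card=120
  {C}: scan cost=400, card=400
  {D}: scan cost=100, card=100
  {AB}: card=320; try (A,nl_idx)→1280, (A,hash)→1360, (B,merge)→1680, (A,merge)→1720, (B,hash)→1840, (B,nl)→9680 …(+1); best=1280 via (A,nl_idx)
  {AC}: card=4000; try (A,hash)→1920, (C,merge)→4720, (C,nl_idx)→4800, (A,merge)→5040, (A,nl_idx)→7200, (C,hash)→7360 …(+2); best=1920 via (A,hash)
  {AD}: card=400; try (A,nl_idx)→1200, (A,hash)→1320, (D,merge)→1520, (A,merge)→1540, (D,hash)→1560, (D,nl)→8080 …(+1); best=1200 via (A,nl_idx)
  {ABC}: card=16000; try (B,hash)→7600, (C,merge)→8480, (C,hash)→8800, (C,nl_idx)→20160, (B,merge)→54880, (C,nl)→129280 …(+1); best=7600 via (B,hash)
  {ABD}: card=1600; try (D,hash)→3000, (B,hash)→3280, (D,merge)→5280, (B,merge)→6160, (D,nl)→33280, (B,nl)→49200; best=3000 via (D,hash)
  {ACD}: card=20000; try (D,hash)→7320, (C,hash)→8800, (C,merge)→9200, (C,nl_idx)→24800, (D,merge)→54720, (C,nl)→161200 …(+1); best=7320 via (D,hash)
  {ABCD}: card=80000; try (C,hash)→11800, (D,hash)→25000, (C,merge)→26200, (B,hash)→29000, (C,nl_idx)→97400, (D,merge)→248400 …(+4); best=11800 via (C,hash)

cost=11800; order=B,A,D,C; methods=nl_idx,hash,hash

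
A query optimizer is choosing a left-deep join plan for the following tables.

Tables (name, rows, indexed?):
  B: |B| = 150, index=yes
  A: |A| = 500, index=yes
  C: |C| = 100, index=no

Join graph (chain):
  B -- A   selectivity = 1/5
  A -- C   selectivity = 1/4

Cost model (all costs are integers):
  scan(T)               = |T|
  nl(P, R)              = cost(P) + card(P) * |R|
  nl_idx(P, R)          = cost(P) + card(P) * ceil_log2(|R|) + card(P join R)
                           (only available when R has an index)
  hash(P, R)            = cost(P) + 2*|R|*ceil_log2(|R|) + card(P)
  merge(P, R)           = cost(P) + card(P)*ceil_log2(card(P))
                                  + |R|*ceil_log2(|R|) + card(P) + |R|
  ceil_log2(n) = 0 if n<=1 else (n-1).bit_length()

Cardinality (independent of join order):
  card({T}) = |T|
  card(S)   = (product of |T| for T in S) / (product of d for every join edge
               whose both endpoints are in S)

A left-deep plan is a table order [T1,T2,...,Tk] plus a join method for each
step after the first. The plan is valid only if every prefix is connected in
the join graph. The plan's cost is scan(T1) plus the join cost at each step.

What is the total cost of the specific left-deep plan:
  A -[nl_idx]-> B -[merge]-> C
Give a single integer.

step 1: scan A: cost=500, card=500
step 2: join B via nl_idx
    card(P join B) = 500*150/(5) = 15000
    cost = 500 + 500*8 + 15000 = 19500
step 3: join C via merge
    card(P join C) = 15000*100/(4) = 375000
    cost = 19500 + 15000*14 + 100*7 + 15000 + 100 = 245300

245300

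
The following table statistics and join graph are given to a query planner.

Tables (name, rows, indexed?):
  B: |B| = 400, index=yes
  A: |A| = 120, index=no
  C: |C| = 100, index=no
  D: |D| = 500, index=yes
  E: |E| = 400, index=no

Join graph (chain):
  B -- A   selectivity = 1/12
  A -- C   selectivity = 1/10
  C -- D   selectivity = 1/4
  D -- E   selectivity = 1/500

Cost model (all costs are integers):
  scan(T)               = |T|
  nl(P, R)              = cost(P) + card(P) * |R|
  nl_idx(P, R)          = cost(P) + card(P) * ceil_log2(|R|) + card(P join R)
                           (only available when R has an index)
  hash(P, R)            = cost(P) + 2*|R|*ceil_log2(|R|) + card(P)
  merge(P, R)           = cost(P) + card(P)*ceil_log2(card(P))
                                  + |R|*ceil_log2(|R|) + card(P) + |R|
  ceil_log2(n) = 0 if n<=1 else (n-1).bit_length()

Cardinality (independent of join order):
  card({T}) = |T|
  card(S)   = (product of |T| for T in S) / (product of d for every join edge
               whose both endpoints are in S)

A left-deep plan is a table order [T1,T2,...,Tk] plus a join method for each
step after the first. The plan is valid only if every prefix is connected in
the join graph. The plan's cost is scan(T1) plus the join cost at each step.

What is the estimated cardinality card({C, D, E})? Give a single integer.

10000

Tables in S: C(100), D(500), E(400)
Edges inside S: C-D(d=4), D-E(d=500)
numerator = 100 * 500 * 400 = 20000000
denominator = 4 * 500 = 2000
card(S) = 20000000 / 2000 = 10000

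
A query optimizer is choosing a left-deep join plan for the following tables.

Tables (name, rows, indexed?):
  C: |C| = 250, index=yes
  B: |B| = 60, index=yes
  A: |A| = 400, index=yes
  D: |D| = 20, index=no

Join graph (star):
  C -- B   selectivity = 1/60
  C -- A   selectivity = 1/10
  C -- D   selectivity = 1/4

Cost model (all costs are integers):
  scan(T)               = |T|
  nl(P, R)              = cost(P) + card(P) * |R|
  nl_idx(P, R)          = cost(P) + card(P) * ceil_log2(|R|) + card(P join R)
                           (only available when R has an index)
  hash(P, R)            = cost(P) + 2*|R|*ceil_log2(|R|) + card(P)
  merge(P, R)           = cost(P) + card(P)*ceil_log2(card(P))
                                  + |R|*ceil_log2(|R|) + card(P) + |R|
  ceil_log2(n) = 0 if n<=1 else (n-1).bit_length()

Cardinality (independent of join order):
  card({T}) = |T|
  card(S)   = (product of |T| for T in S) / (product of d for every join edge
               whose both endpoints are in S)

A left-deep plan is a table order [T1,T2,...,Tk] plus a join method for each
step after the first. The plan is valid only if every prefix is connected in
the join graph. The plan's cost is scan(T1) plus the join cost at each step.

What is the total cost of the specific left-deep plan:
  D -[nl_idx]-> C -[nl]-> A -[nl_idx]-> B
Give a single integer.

step 1: scan D: cost=20, card=20
step 2: join C via nl_idx
    card(P join C) = 20*250/(4) = 1250
    cost = 20 + 20*8 + 1250 = 1430
step 3: join A via nl
    card(P join A) = 1250*400/(10) = 50000
    cost = 1430 + 1250*400 = 501430
step 4: join B via nl_idx
    card(P join B) = 50000*60/(60) = 50000
    cost = 501430 + 50000*6 + 50000 = 851430

851430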